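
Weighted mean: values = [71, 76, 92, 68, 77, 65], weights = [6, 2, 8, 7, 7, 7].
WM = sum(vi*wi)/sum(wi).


Numerator = 71*6 + 76*2 + 92*8 + 68*7 + 77*7 + 65*7 = 2784
Denominator = 6 + 2 + 8 + 7 + 7 + 7 = 37
WM = 2784/37 = 75.2432

WM = 75.2432


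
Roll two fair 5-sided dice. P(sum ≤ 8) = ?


Total outcomes = 5×5 = 25
Favorable (sum ≤ 8): 22
P = 22/25 = 0.8800

P = 0.8800


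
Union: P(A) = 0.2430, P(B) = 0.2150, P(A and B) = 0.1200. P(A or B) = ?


P(A∪B) = 0.2430 + 0.2150 - 0.1200
= 0.4580 - 0.1200
= 0.3380

P(A∪B) = 0.3380


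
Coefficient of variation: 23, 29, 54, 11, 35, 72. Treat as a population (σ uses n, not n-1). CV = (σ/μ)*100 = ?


Mean = 37.3333
SD = 20.2210
CV = (20.2210/37.3333)*100 = 54.1634%

CV = 54.1634%


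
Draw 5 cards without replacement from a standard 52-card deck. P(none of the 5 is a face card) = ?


P(no face cards) = (40/52) × (39/51) × (38/50) × (37/49) × (36/48)
= 0.2532

P = 0.2532


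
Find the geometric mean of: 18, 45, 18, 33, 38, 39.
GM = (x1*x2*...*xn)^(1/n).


Product = 18 × 45 × 18 × 33 × 38 × 39 = 713049480
GM = 713049480^(1/6) = 29.8896

GM = 29.8896


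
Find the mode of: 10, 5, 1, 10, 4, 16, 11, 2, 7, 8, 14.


Frequencies: 1:1, 2:1, 4:1, 5:1, 7:1, 8:1, 10:2, 11:1, 14:1, 16:1
Max frequency = 2
Mode = 10

Mode = 10


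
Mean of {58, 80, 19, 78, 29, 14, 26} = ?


Sum = 58 + 80 + 19 + 78 + 29 + 14 + 26 = 304
n = 7
Mean = 304/7 = 43.4286

Mean = 43.4286


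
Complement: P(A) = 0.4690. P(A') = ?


P(not A) = 1 - 0.4690 = 0.5310

P(not A) = 0.5310


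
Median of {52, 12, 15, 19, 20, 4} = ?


Sorted: 4, 12, 15, 19, 20, 52
n = 6 (even)
Middle values: 15 and 19
Median = (15+19)/2 = 17.0000

Median = 17.0000


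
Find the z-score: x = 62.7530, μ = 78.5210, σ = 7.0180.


z = (62.7530 - 78.5210)/7.0180
= -15.7680/7.0180
= -2.2468

z = -2.2468


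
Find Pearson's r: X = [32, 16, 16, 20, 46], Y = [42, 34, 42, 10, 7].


Mean X = 26.0000, Mean Y = 27.0000
SD X = 11.593101, SD Y = 15.414279
Cov = -85.600000
r = -85.600000/(11.593101*15.414279) = -0.4790

r = -0.4790


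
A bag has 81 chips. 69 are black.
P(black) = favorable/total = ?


P = 69/81 = 0.8519

P = 0.8519


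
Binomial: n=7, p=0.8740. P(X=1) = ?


C(7,1) = 7
p^1 = 0.874000
(1-p)^6 = 4.001504e-06
P = 7 * 0.874000 * 4.001504e-06 = 2.4481e-05

P(X=1) = 2.4481e-05


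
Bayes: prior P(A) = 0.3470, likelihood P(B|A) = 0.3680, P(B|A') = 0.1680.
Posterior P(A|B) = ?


P(B) = P(B|A)*P(A) + P(B|A')*P(A')
= 0.3680*0.3470 + 0.1680*0.6530
= 0.127696 + 0.109704 = 0.237400
P(A|B) = 0.127696/0.237400 = 0.5379

P(A|B) = 0.5379


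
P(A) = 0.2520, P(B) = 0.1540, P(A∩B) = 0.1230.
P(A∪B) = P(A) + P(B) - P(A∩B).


P(A∪B) = 0.2520 + 0.1540 - 0.1230
= 0.4060 - 0.1230
= 0.2830

P(A∪B) = 0.2830


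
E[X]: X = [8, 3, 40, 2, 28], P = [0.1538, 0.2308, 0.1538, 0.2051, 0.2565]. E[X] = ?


E[X] = 8*0.1538 + 3*0.2308 + 40*0.1538 + 2*0.2051 + 28*0.2565
= 1.2304 + 0.6924 + 6.1520 + 0.4102 + 7.1820
= 15.6670

E[X] = 15.6670


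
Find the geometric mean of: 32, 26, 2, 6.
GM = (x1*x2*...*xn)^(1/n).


Product = 32 × 26 × 2 × 6 = 9984
GM = 9984^(1/4) = 9.9960

GM = 9.9960


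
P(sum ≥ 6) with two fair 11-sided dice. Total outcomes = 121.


Total outcomes = 11×11 = 121
Favorable (sum ≥ 6): 111
P = 111/121 = 0.9174

P = 0.9174


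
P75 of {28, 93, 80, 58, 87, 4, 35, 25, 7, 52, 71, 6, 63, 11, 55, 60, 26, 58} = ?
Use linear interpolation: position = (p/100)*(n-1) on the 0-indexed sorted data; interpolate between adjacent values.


Sorted: 4, 6, 7, 11, 25, 26, 28, 35, 52, 55, 58, 58, 60, 63, 71, 80, 87, 93
n = 18
Index = 75/100 * 17 = 12.7500
Lower = data[12] = 60, Upper = data[13] = 63
P75 = 60 + 0.7500*(3) = 62.2500

P75 = 62.2500


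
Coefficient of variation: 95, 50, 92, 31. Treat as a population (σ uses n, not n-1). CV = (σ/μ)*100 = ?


Mean = 67.0000
SD = 27.3587
CV = (27.3587/67.0000)*100 = 40.8339%

CV = 40.8339%


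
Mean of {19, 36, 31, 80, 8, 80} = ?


Sum = 19 + 36 + 31 + 80 + 8 + 80 = 254
n = 6
Mean = 254/6 = 42.3333

Mean = 42.3333


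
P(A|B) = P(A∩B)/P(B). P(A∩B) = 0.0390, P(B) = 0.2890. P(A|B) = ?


P(A|B) = 0.0390/0.2890 = 0.1349

P(A|B) = 0.1349


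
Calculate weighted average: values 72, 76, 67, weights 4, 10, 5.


Numerator = 72*4 + 76*10 + 67*5 = 1383
Denominator = 4 + 10 + 5 = 19
WM = 1383/19 = 72.7895

WM = 72.7895


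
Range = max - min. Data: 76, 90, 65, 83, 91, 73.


Max = 91, Min = 65
Range = 91 - 65 = 26

Range = 26


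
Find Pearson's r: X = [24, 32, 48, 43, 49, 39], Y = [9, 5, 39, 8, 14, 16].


Mean X = 39.1667, Mean Y = 15.1667
SD X = 8.858455, SD Y = 11.275588
Cov = 56.305556
r = 56.305556/(8.858455*11.275588) = 0.5637

r = 0.5637


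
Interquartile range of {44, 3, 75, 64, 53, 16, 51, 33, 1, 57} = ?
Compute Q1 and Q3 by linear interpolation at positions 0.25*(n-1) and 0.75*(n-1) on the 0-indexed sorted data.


Sorted: 1, 3, 16, 33, 44, 51, 53, 57, 64, 75
Q1 (25th %ile) = 20.2500
Q3 (75th %ile) = 56.0000
IQR = 56.0000 - 20.2500 = 35.7500

IQR = 35.7500


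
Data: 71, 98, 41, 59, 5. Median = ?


Sorted: 5, 41, 59, 71, 98
n = 5 (odd)
Middle value = 59

Median = 59


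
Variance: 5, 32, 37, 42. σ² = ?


Mean = 29.0000
Squared deviations: 576.0000, 9.0000, 64.0000, 169.0000
Sum = 818.0000
Variance = 818.0000/4 = 204.5000

Variance = 204.5000


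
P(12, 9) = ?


P(12,9) = 12!/3!
= 479001600/6
= 79833600

P(12,9) = 79833600


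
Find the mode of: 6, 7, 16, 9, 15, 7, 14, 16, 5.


Frequencies: 5:1, 6:1, 7:2, 9:1, 14:1, 15:1, 16:2
Max frequency = 2
Mode = 7, 16

Mode = 7, 16


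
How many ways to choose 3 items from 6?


C(6,3) = 6!/(3! × 3!)
= 720/(6 × 6)
= 20

C(6,3) = 20


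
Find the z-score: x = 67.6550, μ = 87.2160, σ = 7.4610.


z = (67.6550 - 87.2160)/7.4610
= -19.5610/7.4610
= -2.6218

z = -2.6218


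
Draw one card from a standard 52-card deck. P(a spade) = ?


13 spades in 52 cards
P = 13/52 = 0.2500

P = 0.2500


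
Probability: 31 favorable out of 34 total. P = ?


P = 31/34 = 0.9118

P = 0.9118


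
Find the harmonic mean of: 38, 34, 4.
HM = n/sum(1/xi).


Sum of reciprocals = 1/38 + 1/34 + 1/4 = 0.305728
HM = 3/0.305728 = 9.8127

HM = 9.8127


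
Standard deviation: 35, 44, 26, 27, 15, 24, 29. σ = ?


Mean = 28.5714
Variance = 70.5306
SD = sqrt(70.5306) = 8.3983

SD = 8.3983


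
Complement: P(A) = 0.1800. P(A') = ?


P(not A) = 1 - 0.1800 = 0.8200

P(not A) = 0.8200


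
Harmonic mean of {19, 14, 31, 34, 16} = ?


Sum of reciprocals = 1/19 + 1/14 + 1/31 + 1/34 + 1/16 = 0.248230
HM = 5/0.248230 = 20.1426

HM = 20.1426


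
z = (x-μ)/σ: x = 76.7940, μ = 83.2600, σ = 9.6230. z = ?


z = (76.7940 - 83.2600)/9.6230
= -6.4660/9.6230
= -0.6719

z = -0.6719


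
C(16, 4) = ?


C(16,4) = 16!/(4! × 12!)
= 20922789888000/(24 × 479001600)
= 1820

C(16,4) = 1820


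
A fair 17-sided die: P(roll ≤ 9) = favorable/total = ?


Favorable outcomes (roll ≤ 9): 9
Total outcomes = 17
P = 9/17 = 0.5294

P = 0.5294


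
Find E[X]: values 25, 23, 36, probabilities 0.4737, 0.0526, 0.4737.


E[X] = 25*0.4737 + 23*0.0526 + 36*0.4737
= 11.8425 + 1.2098 + 17.0532
= 30.1055

E[X] = 30.1055


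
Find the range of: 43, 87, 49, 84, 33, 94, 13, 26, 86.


Max = 94, Min = 13
Range = 94 - 13 = 81

Range = 81


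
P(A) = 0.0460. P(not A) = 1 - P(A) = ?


P(not A) = 1 - 0.0460 = 0.9540

P(not A) = 0.9540


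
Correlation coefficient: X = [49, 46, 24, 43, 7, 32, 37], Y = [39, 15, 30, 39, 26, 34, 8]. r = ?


Mean X = 34.0000, Mean Y = 27.2857
SD X = 13.585707, SD Y = 11.028719
Cov = 10.000000
r = 10.000000/(13.585707*11.028719) = 0.0667

r = 0.0667


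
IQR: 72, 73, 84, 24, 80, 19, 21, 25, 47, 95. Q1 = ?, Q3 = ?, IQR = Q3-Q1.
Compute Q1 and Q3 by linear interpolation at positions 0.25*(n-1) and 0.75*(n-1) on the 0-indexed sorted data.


Sorted: 19, 21, 24, 25, 47, 72, 73, 80, 84, 95
Q1 (25th %ile) = 24.2500
Q3 (75th %ile) = 78.2500
IQR = 78.2500 - 24.2500 = 54.0000

IQR = 54.0000


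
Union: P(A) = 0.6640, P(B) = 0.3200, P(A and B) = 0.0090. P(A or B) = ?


P(A∪B) = 0.6640 + 0.3200 - 0.0090
= 0.9840 - 0.0090
= 0.9750

P(A∪B) = 0.9750


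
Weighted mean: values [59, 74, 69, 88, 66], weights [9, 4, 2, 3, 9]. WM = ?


Numerator = 59*9 + 74*4 + 69*2 + 88*3 + 66*9 = 1823
Denominator = 9 + 4 + 2 + 3 + 9 = 27
WM = 1823/27 = 67.5185

WM = 67.5185


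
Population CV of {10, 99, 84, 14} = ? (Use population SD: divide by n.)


Mean = 51.7500
SD = 40.1271
CV = (40.1271/51.7500)*100 = 77.5404%

CV = 77.5404%


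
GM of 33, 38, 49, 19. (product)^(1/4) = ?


Product = 33 × 38 × 49 × 19 = 1167474
GM = 1167474^(1/4) = 32.8709

GM = 32.8709


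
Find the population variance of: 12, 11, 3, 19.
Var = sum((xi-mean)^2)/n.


Mean = 11.2500
Squared deviations: 0.5625, 0.0625, 68.0625, 60.0625
Sum = 128.7500
Variance = 128.7500/4 = 32.1875

Variance = 32.1875


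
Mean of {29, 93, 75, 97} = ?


Sum = 29 + 93 + 75 + 97 = 294
n = 4
Mean = 294/4 = 73.5000

Mean = 73.5000


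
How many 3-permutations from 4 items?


P(4,3) = 4!/1!
= 24/1
= 24

P(4,3) = 24


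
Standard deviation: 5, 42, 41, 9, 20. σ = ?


Mean = 23.4000
Variance = 242.6400
SD = sqrt(242.6400) = 15.5769

SD = 15.5769


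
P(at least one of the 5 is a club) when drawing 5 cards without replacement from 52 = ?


P(at least one) = 1 - P(none)
P(none) = (39/52) × (38/51) × (37/50) × (36/49) × (35/48) = 0.221534
P(at least one) = 1 - 0.221534 = 0.7785

P = 0.7785


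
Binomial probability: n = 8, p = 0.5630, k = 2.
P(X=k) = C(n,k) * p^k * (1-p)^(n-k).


C(8,2) = 28
p^2 = 0.316969
(1-p)^6 = 0.006964
P = 28 * 0.316969 * 0.006964 = 0.0618

P(X=2) = 0.0618


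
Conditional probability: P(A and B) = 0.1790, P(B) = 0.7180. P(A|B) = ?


P(A|B) = 0.1790/0.7180 = 0.2493

P(A|B) = 0.2493


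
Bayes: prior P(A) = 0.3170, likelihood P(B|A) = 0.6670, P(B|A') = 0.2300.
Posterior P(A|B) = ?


P(B) = P(B|A)*P(A) + P(B|A')*P(A')
= 0.6670*0.3170 + 0.2300*0.6830
= 0.211439 + 0.157090 = 0.368529
P(A|B) = 0.211439/0.368529 = 0.5737

P(A|B) = 0.5737


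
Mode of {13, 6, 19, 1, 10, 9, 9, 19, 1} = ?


Frequencies: 1:2, 6:1, 9:2, 10:1, 13:1, 19:2
Max frequency = 2
Mode = 1, 9, 19

Mode = 1, 9, 19


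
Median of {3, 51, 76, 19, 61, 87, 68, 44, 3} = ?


Sorted: 3, 3, 19, 44, 51, 61, 68, 76, 87
n = 9 (odd)
Middle value = 51

Median = 51


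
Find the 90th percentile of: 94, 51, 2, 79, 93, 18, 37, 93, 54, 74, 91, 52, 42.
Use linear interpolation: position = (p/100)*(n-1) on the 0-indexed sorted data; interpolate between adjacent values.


Sorted: 2, 18, 37, 42, 51, 52, 54, 74, 79, 91, 93, 93, 94
n = 13
Index = 90/100 * 12 = 10.8000
Lower = data[10] = 93, Upper = data[11] = 93
P90 = 93 + 0.8000*(0) = 93.0000

P90 = 93.0000


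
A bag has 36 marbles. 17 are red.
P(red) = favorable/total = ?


P = 17/36 = 0.4722

P = 0.4722


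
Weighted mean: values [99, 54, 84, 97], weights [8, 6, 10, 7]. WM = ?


Numerator = 99*8 + 54*6 + 84*10 + 97*7 = 2635
Denominator = 8 + 6 + 10 + 7 = 31
WM = 2635/31 = 85.0000

WM = 85.0000


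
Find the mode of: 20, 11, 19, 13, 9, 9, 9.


Frequencies: 9:3, 11:1, 13:1, 19:1, 20:1
Max frequency = 3
Mode = 9

Mode = 9


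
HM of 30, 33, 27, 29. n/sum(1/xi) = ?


Sum of reciprocals = 1/30 + 1/33 + 1/27 + 1/29 = 0.135156
HM = 4/0.135156 = 29.5954

HM = 29.5954


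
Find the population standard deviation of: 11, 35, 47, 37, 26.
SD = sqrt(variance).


Mean = 31.2000
Variance = 146.5600
SD = sqrt(146.5600) = 12.1062

SD = 12.1062


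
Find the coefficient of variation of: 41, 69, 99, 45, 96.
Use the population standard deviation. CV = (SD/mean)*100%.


Mean = 70.0000
SD = 24.4295
CV = (24.4295/70.0000)*100 = 34.8993%

CV = 34.8993%


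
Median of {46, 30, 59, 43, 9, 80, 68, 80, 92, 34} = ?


Sorted: 9, 30, 34, 43, 46, 59, 68, 80, 80, 92
n = 10 (even)
Middle values: 46 and 59
Median = (46+59)/2 = 52.5000

Median = 52.5000


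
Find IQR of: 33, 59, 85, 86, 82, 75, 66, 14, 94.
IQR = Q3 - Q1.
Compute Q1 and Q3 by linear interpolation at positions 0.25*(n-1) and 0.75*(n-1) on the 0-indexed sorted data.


Sorted: 14, 33, 59, 66, 75, 82, 85, 86, 94
Q1 (25th %ile) = 59.0000
Q3 (75th %ile) = 85.0000
IQR = 85.0000 - 59.0000 = 26.0000

IQR = 26.0000


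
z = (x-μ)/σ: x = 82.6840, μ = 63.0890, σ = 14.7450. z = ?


z = (82.6840 - 63.0890)/14.7450
= 19.5950/14.7450
= 1.3289

z = 1.3289


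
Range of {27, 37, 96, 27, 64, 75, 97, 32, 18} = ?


Max = 97, Min = 18
Range = 97 - 18 = 79

Range = 79


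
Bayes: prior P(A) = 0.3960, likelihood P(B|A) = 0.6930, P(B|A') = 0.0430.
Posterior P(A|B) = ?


P(B) = P(B|A)*P(A) + P(B|A')*P(A')
= 0.6930*0.3960 + 0.0430*0.6040
= 0.274428 + 0.025972 = 0.300400
P(A|B) = 0.274428/0.300400 = 0.9135

P(A|B) = 0.9135


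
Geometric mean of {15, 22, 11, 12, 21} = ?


Product = 15 × 22 × 11 × 12 × 21 = 914760
GM = 914760^(1/5) = 15.5690

GM = 15.5690


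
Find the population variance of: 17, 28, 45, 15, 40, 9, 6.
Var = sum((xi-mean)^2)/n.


Mean = 22.8571
Squared deviations: 34.3061, 26.4490, 490.3061, 61.7347, 293.8776, 192.0204, 284.1633
Sum = 1382.8571
Variance = 1382.8571/7 = 197.5510

Variance = 197.5510


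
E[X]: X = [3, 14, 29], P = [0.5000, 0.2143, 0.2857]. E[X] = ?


E[X] = 3*0.5000 + 14*0.2143 + 29*0.2857
= 1.5000 + 3.0002 + 8.2853
= 12.7855

E[X] = 12.7855


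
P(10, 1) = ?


P(10,1) = 10!/9!
= 3628800/362880
= 10

P(10,1) = 10


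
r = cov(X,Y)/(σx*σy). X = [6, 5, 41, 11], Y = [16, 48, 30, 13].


Mean X = 15.7500, Mean Y = 26.7500
SD X = 14.754237, SD Y = 13.845125
Cov = 5.937500
r = 5.937500/(14.754237*13.845125) = 0.0291

r = 0.0291


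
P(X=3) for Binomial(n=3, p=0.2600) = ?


C(3,3) = 1
p^3 = 0.017576
(1-p)^0 = 1.000000
P = 1 * 0.017576 * 1.000000 = 0.0176

P(X=3) = 0.0176


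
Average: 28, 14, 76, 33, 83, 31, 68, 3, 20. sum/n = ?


Sum = 28 + 14 + 76 + 33 + 83 + 31 + 68 + 3 + 20 = 356
n = 9
Mean = 356/9 = 39.5556

Mean = 39.5556


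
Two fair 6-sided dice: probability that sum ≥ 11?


Total outcomes = 6×6 = 36
Favorable (sum ≥ 11): 3
P = 3/36 = 0.0833

P = 0.0833


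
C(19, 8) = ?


C(19,8) = 19!/(8! × 11!)
= 121645100408832000/(40320 × 39916800)
= 75582

C(19,8) = 75582


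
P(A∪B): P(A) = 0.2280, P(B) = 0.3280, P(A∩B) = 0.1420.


P(A∪B) = 0.2280 + 0.3280 - 0.1420
= 0.5560 - 0.1420
= 0.4140

P(A∪B) = 0.4140


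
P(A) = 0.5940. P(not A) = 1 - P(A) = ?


P(not A) = 1 - 0.5940 = 0.4060

P(not A) = 0.4060


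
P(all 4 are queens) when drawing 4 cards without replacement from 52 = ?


P(all queens) = (4/52) × (3/51) × (2/50) × (1/49)
= 3.6938e-06

P = 3.6938e-06


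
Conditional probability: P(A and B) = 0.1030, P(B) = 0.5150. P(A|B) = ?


P(A|B) = 0.1030/0.5150 = 0.2000

P(A|B) = 0.2000


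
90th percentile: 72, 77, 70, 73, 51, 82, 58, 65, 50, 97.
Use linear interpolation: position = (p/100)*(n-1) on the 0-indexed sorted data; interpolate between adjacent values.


Sorted: 50, 51, 58, 65, 70, 72, 73, 77, 82, 97
n = 10
Index = 90/100 * 9 = 8.1000
Lower = data[8] = 82, Upper = data[9] = 97
P90 = 82 + 0.1000*(15) = 83.5000

P90 = 83.5000


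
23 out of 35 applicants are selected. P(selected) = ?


P = 23/35 = 0.6571

P = 0.6571


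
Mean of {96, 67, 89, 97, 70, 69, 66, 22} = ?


Sum = 96 + 67 + 89 + 97 + 70 + 69 + 66 + 22 = 576
n = 8
Mean = 576/8 = 72.0000

Mean = 72.0000


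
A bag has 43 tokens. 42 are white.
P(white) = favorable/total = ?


P = 42/43 = 0.9767

P = 0.9767


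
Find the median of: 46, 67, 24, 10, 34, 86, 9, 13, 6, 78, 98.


Sorted: 6, 9, 10, 13, 24, 34, 46, 67, 78, 86, 98
n = 11 (odd)
Middle value = 34

Median = 34


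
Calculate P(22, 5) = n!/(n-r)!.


P(22,5) = 22!/17!
= 1124000727777607680000/355687428096000
= 3160080

P(22,5) = 3160080


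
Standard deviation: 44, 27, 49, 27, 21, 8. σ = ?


Mean = 29.3333
Variance = 189.5556
SD = sqrt(189.5556) = 13.7679

SD = 13.7679


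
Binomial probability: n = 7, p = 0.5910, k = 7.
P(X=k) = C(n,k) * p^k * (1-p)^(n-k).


C(7,7) = 1
p^7 = 0.025183
(1-p)^0 = 1.000000
P = 1 * 0.025183 * 1.000000 = 0.0252

P(X=7) = 0.0252


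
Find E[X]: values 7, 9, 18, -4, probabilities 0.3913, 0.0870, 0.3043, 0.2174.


E[X] = 7*0.3913 + 9*0.0870 + 18*0.3043 - 4*0.2174
= 2.7391 + 0.7830 + 5.4774 - 0.8696
= 8.1299

E[X] = 8.1299


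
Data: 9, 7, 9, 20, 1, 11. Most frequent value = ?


Frequencies: 1:1, 7:1, 9:2, 11:1, 20:1
Max frequency = 2
Mode = 9

Mode = 9


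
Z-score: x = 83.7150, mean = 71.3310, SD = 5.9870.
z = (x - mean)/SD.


z = (83.7150 - 71.3310)/5.9870
= 12.3840/5.9870
= 2.0685

z = 2.0685


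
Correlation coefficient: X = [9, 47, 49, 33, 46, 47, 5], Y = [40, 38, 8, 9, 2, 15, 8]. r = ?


Mean X = 33.7143, Mean Y = 17.1429
SD X = 17.620721, SD Y = 14.267131
Cov = -53.387755
r = -53.387755/(17.620721*14.267131) = -0.2124

r = -0.2124


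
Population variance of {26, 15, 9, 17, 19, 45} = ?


Mean = 21.8333
Squared deviations: 17.3611, 46.6944, 164.6944, 23.3611, 8.0278, 536.6944
Sum = 796.8333
Variance = 796.8333/6 = 132.8056

Variance = 132.8056


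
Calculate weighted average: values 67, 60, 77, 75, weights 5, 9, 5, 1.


Numerator = 67*5 + 60*9 + 77*5 + 75*1 = 1335
Denominator = 5 + 9 + 5 + 1 = 20
WM = 1335/20 = 66.7500

WM = 66.7500


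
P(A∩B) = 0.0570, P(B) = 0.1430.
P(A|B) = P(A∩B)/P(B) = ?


P(A|B) = 0.0570/0.1430 = 0.3986

P(A|B) = 0.3986


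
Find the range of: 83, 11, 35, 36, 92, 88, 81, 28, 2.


Max = 92, Min = 2
Range = 92 - 2 = 90

Range = 90


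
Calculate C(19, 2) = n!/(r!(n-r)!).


C(19,2) = 19!/(2! × 17!)
= 121645100408832000/(2 × 355687428096000)
= 171

C(19,2) = 171


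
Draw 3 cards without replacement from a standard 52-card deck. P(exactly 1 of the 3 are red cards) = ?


Hypergeometric: P(X=1) = C(26,1)·C(26,2) / C(52,3)
= 26 × 325 / 22100
= 8450/22100 = 0.3824

P = 0.3824


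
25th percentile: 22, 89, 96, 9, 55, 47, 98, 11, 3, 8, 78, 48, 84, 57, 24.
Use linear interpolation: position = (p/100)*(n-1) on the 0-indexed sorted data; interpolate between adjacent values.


Sorted: 3, 8, 9, 11, 22, 24, 47, 48, 55, 57, 78, 84, 89, 96, 98
n = 15
Index = 25/100 * 14 = 3.5000
Lower = data[3] = 11, Upper = data[4] = 22
P25 = 11 + 0.5000*(11) = 16.5000

P25 = 16.5000


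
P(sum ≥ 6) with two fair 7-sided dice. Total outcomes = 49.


Total outcomes = 7×7 = 49
Favorable (sum ≥ 6): 39
P = 39/49 = 0.7959

P = 0.7959


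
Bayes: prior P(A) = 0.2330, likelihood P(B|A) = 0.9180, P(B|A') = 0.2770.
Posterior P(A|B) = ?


P(B) = P(B|A)*P(A) + P(B|A')*P(A')
= 0.9180*0.2330 + 0.2770*0.7670
= 0.213894 + 0.212459 = 0.426353
P(A|B) = 0.213894/0.426353 = 0.5017

P(A|B) = 0.5017


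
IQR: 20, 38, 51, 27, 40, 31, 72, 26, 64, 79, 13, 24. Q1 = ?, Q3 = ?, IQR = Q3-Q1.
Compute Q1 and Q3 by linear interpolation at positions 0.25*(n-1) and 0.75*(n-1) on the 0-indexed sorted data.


Sorted: 13, 20, 24, 26, 27, 31, 38, 40, 51, 64, 72, 79
Q1 (25th %ile) = 25.5000
Q3 (75th %ile) = 54.2500
IQR = 54.2500 - 25.5000 = 28.7500

IQR = 28.7500


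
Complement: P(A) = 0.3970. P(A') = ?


P(not A) = 1 - 0.3970 = 0.6030

P(not A) = 0.6030


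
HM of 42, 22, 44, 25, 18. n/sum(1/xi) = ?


Sum of reciprocals = 1/42 + 1/22 + 1/44 + 1/25 + 1/18 = 0.187547
HM = 5/0.187547 = 26.6600

HM = 26.6600


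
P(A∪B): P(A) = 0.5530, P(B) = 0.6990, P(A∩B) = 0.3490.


P(A∪B) = 0.5530 + 0.6990 - 0.3490
= 1.2520 - 0.3490
= 0.9030

P(A∪B) = 0.9030


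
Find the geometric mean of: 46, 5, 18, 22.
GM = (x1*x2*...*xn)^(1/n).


Product = 46 × 5 × 18 × 22 = 91080
GM = 91080^(1/4) = 17.3722

GM = 17.3722


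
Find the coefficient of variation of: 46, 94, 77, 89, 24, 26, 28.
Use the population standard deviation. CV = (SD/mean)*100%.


Mean = 54.8571
SD = 28.7175
CV = (28.7175/54.8571)*100 = 52.3496%

CV = 52.3496%


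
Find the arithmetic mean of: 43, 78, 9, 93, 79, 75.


Sum = 43 + 78 + 9 + 93 + 79 + 75 = 377
n = 6
Mean = 377/6 = 62.8333

Mean = 62.8333


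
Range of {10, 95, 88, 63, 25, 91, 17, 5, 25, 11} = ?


Max = 95, Min = 5
Range = 95 - 5 = 90

Range = 90


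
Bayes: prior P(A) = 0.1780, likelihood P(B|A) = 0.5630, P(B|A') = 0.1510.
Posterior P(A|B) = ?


P(B) = P(B|A)*P(A) + P(B|A')*P(A')
= 0.5630*0.1780 + 0.1510*0.8220
= 0.100214 + 0.124122 = 0.224336
P(A|B) = 0.100214/0.224336 = 0.4467

P(A|B) = 0.4467


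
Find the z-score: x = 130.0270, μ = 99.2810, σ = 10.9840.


z = (130.0270 - 99.2810)/10.9840
= 30.7460/10.9840
= 2.7992

z = 2.7992


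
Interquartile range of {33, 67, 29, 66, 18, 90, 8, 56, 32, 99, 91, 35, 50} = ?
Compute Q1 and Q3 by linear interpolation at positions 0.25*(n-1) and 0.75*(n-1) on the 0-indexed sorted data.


Sorted: 8, 18, 29, 32, 33, 35, 50, 56, 66, 67, 90, 91, 99
Q1 (25th %ile) = 32.0000
Q3 (75th %ile) = 67.0000
IQR = 67.0000 - 32.0000 = 35.0000

IQR = 35.0000


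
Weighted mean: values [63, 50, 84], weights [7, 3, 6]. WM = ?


Numerator = 63*7 + 50*3 + 84*6 = 1095
Denominator = 7 + 3 + 6 = 16
WM = 1095/16 = 68.4375

WM = 68.4375


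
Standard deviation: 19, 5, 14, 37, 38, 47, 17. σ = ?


Mean = 25.2857
Variance = 202.4898
SD = sqrt(202.4898) = 14.2299

SD = 14.2299


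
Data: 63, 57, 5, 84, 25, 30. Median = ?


Sorted: 5, 25, 30, 57, 63, 84
n = 6 (even)
Middle values: 30 and 57
Median = (30+57)/2 = 43.5000

Median = 43.5000


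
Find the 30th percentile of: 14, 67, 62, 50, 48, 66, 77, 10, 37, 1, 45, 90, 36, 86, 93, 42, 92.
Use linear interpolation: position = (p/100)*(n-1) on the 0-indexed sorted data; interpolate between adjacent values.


Sorted: 1, 10, 14, 36, 37, 42, 45, 48, 50, 62, 66, 67, 77, 86, 90, 92, 93
n = 17
Index = 30/100 * 16 = 4.8000
Lower = data[4] = 37, Upper = data[5] = 42
P30 = 37 + 0.8000*(5) = 41.0000

P30 = 41.0000


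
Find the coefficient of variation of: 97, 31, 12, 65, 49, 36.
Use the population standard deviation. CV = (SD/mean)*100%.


Mean = 48.3333
SD = 27.1396
CV = (27.1396/48.3333)*100 = 56.1508%

CV = 56.1508%


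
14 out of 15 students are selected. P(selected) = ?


P = 14/15 = 0.9333

P = 0.9333


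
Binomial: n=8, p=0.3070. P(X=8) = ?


C(8,8) = 1
p^8 = 7.890545e-05
(1-p)^0 = 1.000000
P = 1 * 7.890545e-05 * 1.000000 = 7.8905e-05

P(X=8) = 7.8905e-05


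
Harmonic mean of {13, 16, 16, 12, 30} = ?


Sum of reciprocals = 1/13 + 1/16 + 1/16 + 1/12 + 1/30 = 0.318590
HM = 5/0.318590 = 15.6942

HM = 15.6942


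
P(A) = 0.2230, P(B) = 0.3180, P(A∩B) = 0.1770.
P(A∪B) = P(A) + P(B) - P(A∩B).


P(A∪B) = 0.2230 + 0.3180 - 0.1770
= 0.5410 - 0.1770
= 0.3640

P(A∪B) = 0.3640


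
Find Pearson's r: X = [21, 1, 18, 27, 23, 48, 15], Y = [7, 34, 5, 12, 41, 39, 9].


Mean X = 21.8571, Mean Y = 21.0000
SD X = 13.141304, SD Y = 14.976172
Cov = 47.428571
r = 47.428571/(13.141304*14.976172) = 0.2410

r = 0.2410


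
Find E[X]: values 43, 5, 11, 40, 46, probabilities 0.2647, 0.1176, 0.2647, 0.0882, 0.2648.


E[X] = 43*0.2647 + 5*0.1176 + 11*0.2647 + 40*0.0882 + 46*0.2648
= 11.3821 + 0.5880 + 2.9117 + 3.5280 + 12.1808
= 30.5906

E[X] = 30.5906


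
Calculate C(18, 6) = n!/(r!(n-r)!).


C(18,6) = 18!/(6! × 12!)
= 6402373705728000/(720 × 479001600)
= 18564

C(18,6) = 18564


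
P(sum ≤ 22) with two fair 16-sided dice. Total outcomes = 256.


Total outcomes = 16×16 = 256
Favorable (sum ≤ 22): 201
P = 201/256 = 0.7852

P = 0.7852


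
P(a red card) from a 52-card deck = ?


26 red cards in 52 cards
P = 26/52 = 0.5000

P = 0.5000


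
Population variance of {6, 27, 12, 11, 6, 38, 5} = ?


Mean = 15.0000
Squared deviations: 81.0000, 144.0000, 9.0000, 16.0000, 81.0000, 529.0000, 100.0000
Sum = 960.0000
Variance = 960.0000/7 = 137.1429

Variance = 137.1429


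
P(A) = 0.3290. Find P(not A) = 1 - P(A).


P(not A) = 1 - 0.3290 = 0.6710

P(not A) = 0.6710


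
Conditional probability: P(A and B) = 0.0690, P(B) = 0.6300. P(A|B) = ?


P(A|B) = 0.0690/0.6300 = 0.1095

P(A|B) = 0.1095


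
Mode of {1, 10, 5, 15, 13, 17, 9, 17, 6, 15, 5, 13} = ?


Frequencies: 1:1, 5:2, 6:1, 9:1, 10:1, 13:2, 15:2, 17:2
Max frequency = 2
Mode = 5, 13, 15, 17

Mode = 5, 13, 15, 17


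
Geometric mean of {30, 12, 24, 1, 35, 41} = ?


Product = 30 × 12 × 24 × 1 × 35 × 41 = 12398400
GM = 12398400^(1/6) = 15.2134

GM = 15.2134


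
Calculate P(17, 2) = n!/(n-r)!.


P(17,2) = 17!/15!
= 355687428096000/1307674368000
= 272

P(17,2) = 272


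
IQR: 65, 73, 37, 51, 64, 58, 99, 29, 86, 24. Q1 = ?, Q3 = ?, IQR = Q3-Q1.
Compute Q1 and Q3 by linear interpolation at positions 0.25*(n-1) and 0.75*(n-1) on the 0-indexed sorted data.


Sorted: 24, 29, 37, 51, 58, 64, 65, 73, 86, 99
Q1 (25th %ile) = 40.5000
Q3 (75th %ile) = 71.0000
IQR = 71.0000 - 40.5000 = 30.5000

IQR = 30.5000


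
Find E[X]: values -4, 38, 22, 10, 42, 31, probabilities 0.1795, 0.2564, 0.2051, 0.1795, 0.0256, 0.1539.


E[X] = -4*0.1795 + 38*0.2564 + 22*0.2051 + 10*0.1795 + 42*0.0256 + 31*0.1539
= -0.7180 + 9.7432 + 4.5122 + 1.7950 + 1.0752 + 4.7709
= 21.1785

E[X] = 21.1785


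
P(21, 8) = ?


P(21,8) = 21!/13!
= 51090942171709440000/6227020800
= 8204716800

P(21,8) = 8204716800


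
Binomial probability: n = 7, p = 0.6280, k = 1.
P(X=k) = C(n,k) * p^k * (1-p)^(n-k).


C(7,1) = 7
p^1 = 0.628000
(1-p)^6 = 0.002650
P = 7 * 0.628000 * 0.002650 = 0.0116

P(X=1) = 0.0116


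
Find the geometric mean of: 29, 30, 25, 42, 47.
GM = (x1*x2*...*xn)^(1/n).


Product = 29 × 30 × 25 × 42 × 47 = 42934500
GM = 42934500^(1/5) = 33.6172

GM = 33.6172


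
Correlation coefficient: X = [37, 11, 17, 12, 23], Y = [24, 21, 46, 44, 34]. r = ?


Mean X = 20.0000, Mean Y = 33.8000
SD X = 9.507891, SD Y = 10.127191
Cov = -33.800000
r = -33.800000/(9.507891*10.127191) = -0.3510

r = -0.3510


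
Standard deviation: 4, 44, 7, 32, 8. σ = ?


Mean = 19.0000
Variance = 256.8000
SD = sqrt(256.8000) = 16.0250

SD = 16.0250


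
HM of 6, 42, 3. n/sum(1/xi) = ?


Sum of reciprocals = 1/6 + 1/42 + 1/3 = 0.523810
HM = 3/0.523810 = 5.7273

HM = 5.7273


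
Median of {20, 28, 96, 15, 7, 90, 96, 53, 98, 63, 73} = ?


Sorted: 7, 15, 20, 28, 53, 63, 73, 90, 96, 96, 98
n = 11 (odd)
Middle value = 63

Median = 63


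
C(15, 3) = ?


C(15,3) = 15!/(3! × 12!)
= 1307674368000/(6 × 479001600)
= 455

C(15,3) = 455


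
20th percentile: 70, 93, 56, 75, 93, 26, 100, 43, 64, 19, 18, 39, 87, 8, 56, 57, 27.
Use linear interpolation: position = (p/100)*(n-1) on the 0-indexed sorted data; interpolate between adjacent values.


Sorted: 8, 18, 19, 26, 27, 39, 43, 56, 56, 57, 64, 70, 75, 87, 93, 93, 100
n = 17
Index = 20/100 * 16 = 3.2000
Lower = data[3] = 26, Upper = data[4] = 27
P20 = 26 + 0.2000*(1) = 26.2000

P20 = 26.2000


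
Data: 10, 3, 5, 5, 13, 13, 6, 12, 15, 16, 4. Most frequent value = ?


Frequencies: 3:1, 4:1, 5:2, 6:1, 10:1, 12:1, 13:2, 15:1, 16:1
Max frequency = 2
Mode = 5, 13

Mode = 5, 13


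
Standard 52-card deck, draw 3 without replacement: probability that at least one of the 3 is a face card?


P(at least one) = 1 - P(none)
P(none) = (40/52) × (39/51) × (38/50) = 0.447059
P(at least one) = 1 - 0.447059 = 0.5529

P = 0.5529


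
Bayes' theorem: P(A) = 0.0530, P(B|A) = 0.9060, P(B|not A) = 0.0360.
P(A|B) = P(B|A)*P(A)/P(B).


P(B) = P(B|A)*P(A) + P(B|A')*P(A')
= 0.9060*0.0530 + 0.0360*0.9470
= 0.048018 + 0.034092 = 0.082110
P(A|B) = 0.048018/0.082110 = 0.5848

P(A|B) = 0.5848


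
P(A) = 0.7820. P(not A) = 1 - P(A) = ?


P(not A) = 1 - 0.7820 = 0.2180

P(not A) = 0.2180


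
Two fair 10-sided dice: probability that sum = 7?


Total outcomes = 10×10 = 100
Favorable (sum = 7): 6
P = 6/100 = 0.0600

P = 0.0600


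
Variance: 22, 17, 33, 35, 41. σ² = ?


Mean = 29.6000
Squared deviations: 57.7600, 158.7600, 11.5600, 29.1600, 129.9600
Sum = 387.2000
Variance = 387.2000/5 = 77.4400

Variance = 77.4400


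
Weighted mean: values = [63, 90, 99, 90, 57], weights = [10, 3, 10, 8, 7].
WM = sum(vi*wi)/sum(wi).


Numerator = 63*10 + 90*3 + 99*10 + 90*8 + 57*7 = 3009
Denominator = 10 + 3 + 10 + 8 + 7 = 38
WM = 3009/38 = 79.1842

WM = 79.1842


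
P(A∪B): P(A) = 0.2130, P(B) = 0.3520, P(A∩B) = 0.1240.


P(A∪B) = 0.2130 + 0.3520 - 0.1240
= 0.5650 - 0.1240
= 0.4410

P(A∪B) = 0.4410


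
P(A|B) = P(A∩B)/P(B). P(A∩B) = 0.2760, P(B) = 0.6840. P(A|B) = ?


P(A|B) = 0.2760/0.6840 = 0.4035

P(A|B) = 0.4035


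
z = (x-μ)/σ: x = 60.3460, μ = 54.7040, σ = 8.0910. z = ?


z = (60.3460 - 54.7040)/8.0910
= 5.6420/8.0910
= 0.6973

z = 0.6973


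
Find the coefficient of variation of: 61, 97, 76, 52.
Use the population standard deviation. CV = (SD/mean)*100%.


Mean = 71.5000
SD = 17.0367
CV = (17.0367/71.5000)*100 = 23.8276%

CV = 23.8276%


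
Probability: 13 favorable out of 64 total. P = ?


P = 13/64 = 0.2031

P = 0.2031


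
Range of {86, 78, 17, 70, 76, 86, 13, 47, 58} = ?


Max = 86, Min = 13
Range = 86 - 13 = 73

Range = 73


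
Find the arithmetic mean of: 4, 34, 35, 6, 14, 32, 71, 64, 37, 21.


Sum = 4 + 34 + 35 + 6 + 14 + 32 + 71 + 64 + 37 + 21 = 318
n = 10
Mean = 318/10 = 31.8000

Mean = 31.8000


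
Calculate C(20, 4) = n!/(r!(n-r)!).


C(20,4) = 20!/(4! × 16!)
= 2432902008176640000/(24 × 20922789888000)
= 4845

C(20,4) = 4845


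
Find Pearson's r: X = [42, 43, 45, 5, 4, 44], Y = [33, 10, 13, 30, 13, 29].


Mean X = 30.5000, Mean Y = 21.3333
SD X = 18.409689, SD Y = 9.463380
Cov = -4.166667
r = -4.166667/(18.409689*9.463380) = -0.0239

r = -0.0239


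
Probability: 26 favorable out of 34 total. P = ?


P = 26/34 = 0.7647

P = 0.7647


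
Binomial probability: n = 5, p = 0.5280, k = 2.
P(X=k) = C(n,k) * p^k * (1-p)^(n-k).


C(5,2) = 10
p^2 = 0.278784
(1-p)^3 = 0.105154
P = 10 * 0.278784 * 0.105154 = 0.2932

P(X=2) = 0.2932


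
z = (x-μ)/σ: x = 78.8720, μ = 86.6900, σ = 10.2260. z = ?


z = (78.8720 - 86.6900)/10.2260
= -7.8180/10.2260
= -0.7645

z = -0.7645


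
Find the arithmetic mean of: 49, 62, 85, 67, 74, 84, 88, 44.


Sum = 49 + 62 + 85 + 67 + 74 + 84 + 88 + 44 = 553
n = 8
Mean = 553/8 = 69.1250

Mean = 69.1250


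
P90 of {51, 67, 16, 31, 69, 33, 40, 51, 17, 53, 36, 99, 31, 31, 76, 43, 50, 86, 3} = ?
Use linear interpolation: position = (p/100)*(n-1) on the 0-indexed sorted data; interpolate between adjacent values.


Sorted: 3, 16, 17, 31, 31, 31, 33, 36, 40, 43, 50, 51, 51, 53, 67, 69, 76, 86, 99
n = 19
Index = 90/100 * 18 = 16.2000
Lower = data[16] = 76, Upper = data[17] = 86
P90 = 76 + 0.2000*(10) = 78.0000

P90 = 78.0000


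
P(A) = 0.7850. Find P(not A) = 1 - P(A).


P(not A) = 1 - 0.7850 = 0.2150

P(not A) = 0.2150


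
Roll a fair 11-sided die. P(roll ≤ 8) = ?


Favorable outcomes (roll ≤ 8): 8
Total outcomes = 11
P = 8/11 = 0.7273

P = 0.7273


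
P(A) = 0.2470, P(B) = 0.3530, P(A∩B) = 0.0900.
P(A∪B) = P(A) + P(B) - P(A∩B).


P(A∪B) = 0.2470 + 0.3530 - 0.0900
= 0.6000 - 0.0900
= 0.5100

P(A∪B) = 0.5100


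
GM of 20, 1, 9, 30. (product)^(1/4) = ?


Product = 20 × 1 × 9 × 30 = 5400
GM = 5400^(1/4) = 8.5723

GM = 8.5723


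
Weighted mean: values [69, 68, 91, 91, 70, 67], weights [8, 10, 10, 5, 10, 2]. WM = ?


Numerator = 69*8 + 68*10 + 91*10 + 91*5 + 70*10 + 67*2 = 3431
Denominator = 8 + 10 + 10 + 5 + 10 + 2 = 45
WM = 3431/45 = 76.2444

WM = 76.2444


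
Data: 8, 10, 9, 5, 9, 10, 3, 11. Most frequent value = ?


Frequencies: 3:1, 5:1, 8:1, 9:2, 10:2, 11:1
Max frequency = 2
Mode = 9, 10

Mode = 9, 10


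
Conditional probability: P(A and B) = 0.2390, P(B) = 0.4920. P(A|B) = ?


P(A|B) = 0.2390/0.4920 = 0.4858

P(A|B) = 0.4858


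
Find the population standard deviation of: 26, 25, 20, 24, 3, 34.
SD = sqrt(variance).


Mean = 22.0000
Variance = 89.6667
SD = sqrt(89.6667) = 9.4692

SD = 9.4692


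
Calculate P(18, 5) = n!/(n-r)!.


P(18,5) = 18!/13!
= 6402373705728000/6227020800
= 1028160

P(18,5) = 1028160


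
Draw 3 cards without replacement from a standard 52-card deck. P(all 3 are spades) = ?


P(all spades) = (13/52) × (12/51) × (11/50)
= 0.0129

P = 0.0129


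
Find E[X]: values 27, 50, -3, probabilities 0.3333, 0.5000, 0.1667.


E[X] = 27*0.3333 + 50*0.5000 - 3*0.1667
= 8.9991 + 25.0000 - 0.5001
= 33.4990

E[X] = 33.4990


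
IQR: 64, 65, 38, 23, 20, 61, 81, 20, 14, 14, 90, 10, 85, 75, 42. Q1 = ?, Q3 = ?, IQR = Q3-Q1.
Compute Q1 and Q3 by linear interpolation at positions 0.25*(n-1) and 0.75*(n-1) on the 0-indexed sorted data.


Sorted: 10, 14, 14, 20, 20, 23, 38, 42, 61, 64, 65, 75, 81, 85, 90
Q1 (25th %ile) = 20.0000
Q3 (75th %ile) = 70.0000
IQR = 70.0000 - 20.0000 = 50.0000

IQR = 50.0000


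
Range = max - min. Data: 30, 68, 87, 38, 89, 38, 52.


Max = 89, Min = 30
Range = 89 - 30 = 59

Range = 59


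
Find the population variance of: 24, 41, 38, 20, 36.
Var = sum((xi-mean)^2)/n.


Mean = 31.8000
Squared deviations: 60.8400, 84.6400, 38.4400, 139.2400, 17.6400
Sum = 340.8000
Variance = 340.8000/5 = 68.1600

Variance = 68.1600


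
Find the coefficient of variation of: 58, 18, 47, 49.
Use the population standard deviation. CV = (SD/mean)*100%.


Mean = 43.0000
SD = 15.0167
CV = (15.0167/43.0000)*100 = 34.9225%

CV = 34.9225%


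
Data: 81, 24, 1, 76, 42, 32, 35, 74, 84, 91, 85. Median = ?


Sorted: 1, 24, 32, 35, 42, 74, 76, 81, 84, 85, 91
n = 11 (odd)
Middle value = 74

Median = 74


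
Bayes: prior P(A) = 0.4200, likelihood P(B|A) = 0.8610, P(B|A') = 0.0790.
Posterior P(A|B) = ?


P(B) = P(B|A)*P(A) + P(B|A')*P(A')
= 0.8610*0.4200 + 0.0790*0.5800
= 0.361620 + 0.045820 = 0.407440
P(A|B) = 0.361620/0.407440 = 0.8875

P(A|B) = 0.8875


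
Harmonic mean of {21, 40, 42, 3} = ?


Sum of reciprocals = 1/21 + 1/40 + 1/42 + 1/3 = 0.429762
HM = 4/0.429762 = 9.3075

HM = 9.3075


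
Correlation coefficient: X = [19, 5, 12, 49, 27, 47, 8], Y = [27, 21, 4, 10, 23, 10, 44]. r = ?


Mean X = 23.8571, Mean Y = 19.8571
SD X = 16.685568, SD Y = 12.483458
Cov = -102.448980
r = -102.448980/(16.685568*12.483458) = -0.4918

r = -0.4918


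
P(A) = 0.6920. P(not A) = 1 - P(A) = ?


P(not A) = 1 - 0.6920 = 0.3080

P(not A) = 0.3080


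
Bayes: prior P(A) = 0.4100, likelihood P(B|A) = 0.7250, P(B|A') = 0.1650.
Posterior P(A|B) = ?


P(B) = P(B|A)*P(A) + P(B|A')*P(A')
= 0.7250*0.4100 + 0.1650*0.5900
= 0.297250 + 0.097350 = 0.394600
P(A|B) = 0.297250/0.394600 = 0.7533

P(A|B) = 0.7533


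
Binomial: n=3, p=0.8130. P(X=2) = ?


C(3,2) = 3
p^2 = 0.660969
(1-p)^1 = 0.187000
P = 3 * 0.660969 * 0.187000 = 0.3708

P(X=2) = 0.3708


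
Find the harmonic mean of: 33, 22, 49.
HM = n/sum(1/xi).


Sum of reciprocals = 1/33 + 1/22 + 1/49 = 0.096166
HM = 3/0.096166 = 31.1961

HM = 31.1961


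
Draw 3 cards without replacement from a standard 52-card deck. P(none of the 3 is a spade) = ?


P(no spades) = (39/52) × (38/51) × (37/50)
= 0.4135

P = 0.4135


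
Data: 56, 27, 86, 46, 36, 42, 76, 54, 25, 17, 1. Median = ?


Sorted: 1, 17, 25, 27, 36, 42, 46, 54, 56, 76, 86
n = 11 (odd)
Middle value = 42

Median = 42


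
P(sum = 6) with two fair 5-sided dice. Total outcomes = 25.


Total outcomes = 5×5 = 25
Favorable (sum = 6): 5
P = 5/25 = 0.2000

P = 0.2000


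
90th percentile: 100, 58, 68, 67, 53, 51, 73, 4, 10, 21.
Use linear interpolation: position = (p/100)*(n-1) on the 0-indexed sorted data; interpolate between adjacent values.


Sorted: 4, 10, 21, 51, 53, 58, 67, 68, 73, 100
n = 10
Index = 90/100 * 9 = 8.1000
Lower = data[8] = 73, Upper = data[9] = 100
P90 = 73 + 0.1000*(27) = 75.7000

P90 = 75.7000


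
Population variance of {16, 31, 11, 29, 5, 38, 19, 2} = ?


Mean = 18.8750
Squared deviations: 8.2656, 147.0156, 62.0156, 102.5156, 192.5156, 365.7656, 0.0156, 284.7656
Sum = 1162.8750
Variance = 1162.8750/8 = 145.3594

Variance = 145.3594


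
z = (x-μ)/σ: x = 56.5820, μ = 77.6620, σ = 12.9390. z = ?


z = (56.5820 - 77.6620)/12.9390
= -21.0800/12.9390
= -1.6292

z = -1.6292


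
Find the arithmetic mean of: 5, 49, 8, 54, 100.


Sum = 5 + 49 + 8 + 54 + 100 = 216
n = 5
Mean = 216/5 = 43.2000

Mean = 43.2000


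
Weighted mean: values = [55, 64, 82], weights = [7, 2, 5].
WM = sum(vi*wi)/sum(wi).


Numerator = 55*7 + 64*2 + 82*5 = 923
Denominator = 7 + 2 + 5 = 14
WM = 923/14 = 65.9286

WM = 65.9286


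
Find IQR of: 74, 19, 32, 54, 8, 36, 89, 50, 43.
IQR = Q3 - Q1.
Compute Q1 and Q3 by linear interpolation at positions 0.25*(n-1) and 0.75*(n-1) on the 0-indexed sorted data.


Sorted: 8, 19, 32, 36, 43, 50, 54, 74, 89
Q1 (25th %ile) = 32.0000
Q3 (75th %ile) = 54.0000
IQR = 54.0000 - 32.0000 = 22.0000

IQR = 22.0000


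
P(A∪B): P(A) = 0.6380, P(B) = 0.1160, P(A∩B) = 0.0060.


P(A∪B) = 0.6380 + 0.1160 - 0.0060
= 0.7540 - 0.0060
= 0.7480

P(A∪B) = 0.7480


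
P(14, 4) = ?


P(14,4) = 14!/10!
= 87178291200/3628800
= 24024

P(14,4) = 24024


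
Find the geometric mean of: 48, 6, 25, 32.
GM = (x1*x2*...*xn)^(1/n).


Product = 48 × 6 × 25 × 32 = 230400
GM = 230400^(1/4) = 21.9089

GM = 21.9089


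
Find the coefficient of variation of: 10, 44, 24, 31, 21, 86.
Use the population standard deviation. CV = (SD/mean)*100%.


Mean = 36.0000
SD = 24.6103
CV = (24.6103/36.0000)*100 = 68.3619%

CV = 68.3619%


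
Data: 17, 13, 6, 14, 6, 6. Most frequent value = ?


Frequencies: 6:3, 13:1, 14:1, 17:1
Max frequency = 3
Mode = 6

Mode = 6


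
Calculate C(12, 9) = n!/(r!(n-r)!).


C(12,9) = 12!/(9! × 3!)
= 479001600/(362880 × 6)
= 220

C(12,9) = 220


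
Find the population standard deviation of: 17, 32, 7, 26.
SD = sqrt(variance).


Mean = 20.5000
Variance = 89.2500
SD = sqrt(89.2500) = 9.4472

SD = 9.4472


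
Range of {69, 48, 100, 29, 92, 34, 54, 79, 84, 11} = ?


Max = 100, Min = 11
Range = 100 - 11 = 89

Range = 89


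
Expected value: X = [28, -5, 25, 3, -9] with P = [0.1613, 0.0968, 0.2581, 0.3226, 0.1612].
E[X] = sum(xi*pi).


E[X] = 28*0.1613 - 5*0.0968 + 25*0.2581 + 3*0.3226 - 9*0.1612
= 4.5164 - 0.4840 + 6.4525 + 0.9678 - 1.4508
= 10.0019

E[X] = 10.0019


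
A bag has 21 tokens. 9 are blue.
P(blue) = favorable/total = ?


P = 9/21 = 0.4286

P = 0.4286


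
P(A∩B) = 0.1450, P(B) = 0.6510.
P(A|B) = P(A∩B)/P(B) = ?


P(A|B) = 0.1450/0.6510 = 0.2227

P(A|B) = 0.2227


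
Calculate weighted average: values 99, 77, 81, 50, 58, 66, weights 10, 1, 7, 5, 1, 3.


Numerator = 99*10 + 77*1 + 81*7 + 50*5 + 58*1 + 66*3 = 2140
Denominator = 10 + 1 + 7 + 5 + 1 + 3 = 27
WM = 2140/27 = 79.2593

WM = 79.2593


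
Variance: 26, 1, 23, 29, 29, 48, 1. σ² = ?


Mean = 22.4286
Squared deviations: 12.7551, 459.1837, 0.3265, 43.1837, 43.1837, 653.8980, 459.1837
Sum = 1671.7143
Variance = 1671.7143/7 = 238.8163

Variance = 238.8163


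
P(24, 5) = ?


P(24,5) = 24!/19!
= 620448401733239439360000/121645100408832000
= 5100480

P(24,5) = 5100480


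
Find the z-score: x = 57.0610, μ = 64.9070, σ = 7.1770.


z = (57.0610 - 64.9070)/7.1770
= -7.8460/7.1770
= -1.0932

z = -1.0932


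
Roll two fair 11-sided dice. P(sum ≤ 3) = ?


Total outcomes = 11×11 = 121
Favorable (sum ≤ 3): 3
P = 3/121 = 0.0248

P = 0.0248
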